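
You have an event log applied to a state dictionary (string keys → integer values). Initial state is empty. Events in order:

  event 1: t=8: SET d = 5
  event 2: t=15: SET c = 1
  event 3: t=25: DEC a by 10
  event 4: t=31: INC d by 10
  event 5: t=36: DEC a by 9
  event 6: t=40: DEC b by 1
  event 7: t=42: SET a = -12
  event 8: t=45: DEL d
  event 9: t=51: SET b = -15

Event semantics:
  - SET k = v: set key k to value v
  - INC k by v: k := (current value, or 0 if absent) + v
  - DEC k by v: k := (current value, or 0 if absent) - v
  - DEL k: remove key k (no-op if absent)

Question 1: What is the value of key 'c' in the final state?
Track key 'c' through all 9 events:
  event 1 (t=8: SET d = 5): c unchanged
  event 2 (t=15: SET c = 1): c (absent) -> 1
  event 3 (t=25: DEC a by 10): c unchanged
  event 4 (t=31: INC d by 10): c unchanged
  event 5 (t=36: DEC a by 9): c unchanged
  event 6 (t=40: DEC b by 1): c unchanged
  event 7 (t=42: SET a = -12): c unchanged
  event 8 (t=45: DEL d): c unchanged
  event 9 (t=51: SET b = -15): c unchanged
Final: c = 1

Answer: 1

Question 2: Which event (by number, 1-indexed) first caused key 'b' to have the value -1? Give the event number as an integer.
Looking for first event where b becomes -1:
  event 6: b (absent) -> -1  <-- first match

Answer: 6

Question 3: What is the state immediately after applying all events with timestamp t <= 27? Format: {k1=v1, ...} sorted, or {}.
Apply events with t <= 27 (3 events):
  after event 1 (t=8: SET d = 5): {d=5}
  after event 2 (t=15: SET c = 1): {c=1, d=5}
  after event 3 (t=25: DEC a by 10): {a=-10, c=1, d=5}

Answer: {a=-10, c=1, d=5}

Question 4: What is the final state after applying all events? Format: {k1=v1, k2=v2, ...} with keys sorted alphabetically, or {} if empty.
  after event 1 (t=8: SET d = 5): {d=5}
  after event 2 (t=15: SET c = 1): {c=1, d=5}
  after event 3 (t=25: DEC a by 10): {a=-10, c=1, d=5}
  after event 4 (t=31: INC d by 10): {a=-10, c=1, d=15}
  after event 5 (t=36: DEC a by 9): {a=-19, c=1, d=15}
  after event 6 (t=40: DEC b by 1): {a=-19, b=-1, c=1, d=15}
  after event 7 (t=42: SET a = -12): {a=-12, b=-1, c=1, d=15}
  after event 8 (t=45: DEL d): {a=-12, b=-1, c=1}
  after event 9 (t=51: SET b = -15): {a=-12, b=-15, c=1}

Answer: {a=-12, b=-15, c=1}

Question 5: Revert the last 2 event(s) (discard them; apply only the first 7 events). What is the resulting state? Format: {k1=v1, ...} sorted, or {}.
Answer: {a=-12, b=-1, c=1, d=15}

Derivation:
Keep first 7 events (discard last 2):
  after event 1 (t=8: SET d = 5): {d=5}
  after event 2 (t=15: SET c = 1): {c=1, d=5}
  after event 3 (t=25: DEC a by 10): {a=-10, c=1, d=5}
  after event 4 (t=31: INC d by 10): {a=-10, c=1, d=15}
  after event 5 (t=36: DEC a by 9): {a=-19, c=1, d=15}
  after event 6 (t=40: DEC b by 1): {a=-19, b=-1, c=1, d=15}
  after event 7 (t=42: SET a = -12): {a=-12, b=-1, c=1, d=15}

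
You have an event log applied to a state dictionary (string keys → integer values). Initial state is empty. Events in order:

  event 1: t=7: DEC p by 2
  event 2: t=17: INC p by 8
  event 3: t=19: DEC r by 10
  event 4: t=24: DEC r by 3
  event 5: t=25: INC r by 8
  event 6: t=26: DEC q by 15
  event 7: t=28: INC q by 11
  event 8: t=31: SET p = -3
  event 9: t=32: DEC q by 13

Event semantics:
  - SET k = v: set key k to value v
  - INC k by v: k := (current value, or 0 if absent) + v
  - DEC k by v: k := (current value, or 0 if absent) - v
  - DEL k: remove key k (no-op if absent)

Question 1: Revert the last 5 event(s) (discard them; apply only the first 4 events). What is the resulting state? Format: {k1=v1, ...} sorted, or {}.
Answer: {p=6, r=-13}

Derivation:
Keep first 4 events (discard last 5):
  after event 1 (t=7: DEC p by 2): {p=-2}
  after event 2 (t=17: INC p by 8): {p=6}
  after event 3 (t=19: DEC r by 10): {p=6, r=-10}
  after event 4 (t=24: DEC r by 3): {p=6, r=-13}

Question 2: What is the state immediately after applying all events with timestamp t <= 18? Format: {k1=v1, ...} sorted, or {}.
Answer: {p=6}

Derivation:
Apply events with t <= 18 (2 events):
  after event 1 (t=7: DEC p by 2): {p=-2}
  after event 2 (t=17: INC p by 8): {p=6}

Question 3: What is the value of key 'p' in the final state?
Answer: -3

Derivation:
Track key 'p' through all 9 events:
  event 1 (t=7: DEC p by 2): p (absent) -> -2
  event 2 (t=17: INC p by 8): p -2 -> 6
  event 3 (t=19: DEC r by 10): p unchanged
  event 4 (t=24: DEC r by 3): p unchanged
  event 5 (t=25: INC r by 8): p unchanged
  event 6 (t=26: DEC q by 15): p unchanged
  event 7 (t=28: INC q by 11): p unchanged
  event 8 (t=31: SET p = -3): p 6 -> -3
  event 9 (t=32: DEC q by 13): p unchanged
Final: p = -3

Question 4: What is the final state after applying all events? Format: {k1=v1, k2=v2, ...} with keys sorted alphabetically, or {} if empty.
  after event 1 (t=7: DEC p by 2): {p=-2}
  after event 2 (t=17: INC p by 8): {p=6}
  after event 3 (t=19: DEC r by 10): {p=6, r=-10}
  after event 4 (t=24: DEC r by 3): {p=6, r=-13}
  after event 5 (t=25: INC r by 8): {p=6, r=-5}
  after event 6 (t=26: DEC q by 15): {p=6, q=-15, r=-5}
  after event 7 (t=28: INC q by 11): {p=6, q=-4, r=-5}
  after event 8 (t=31: SET p = -3): {p=-3, q=-4, r=-5}
  after event 9 (t=32: DEC q by 13): {p=-3, q=-17, r=-5}

Answer: {p=-3, q=-17, r=-5}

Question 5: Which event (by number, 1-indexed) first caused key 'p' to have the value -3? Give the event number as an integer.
Looking for first event where p becomes -3:
  event 1: p = -2
  event 2: p = 6
  event 3: p = 6
  event 4: p = 6
  event 5: p = 6
  event 6: p = 6
  event 7: p = 6
  event 8: p 6 -> -3  <-- first match

Answer: 8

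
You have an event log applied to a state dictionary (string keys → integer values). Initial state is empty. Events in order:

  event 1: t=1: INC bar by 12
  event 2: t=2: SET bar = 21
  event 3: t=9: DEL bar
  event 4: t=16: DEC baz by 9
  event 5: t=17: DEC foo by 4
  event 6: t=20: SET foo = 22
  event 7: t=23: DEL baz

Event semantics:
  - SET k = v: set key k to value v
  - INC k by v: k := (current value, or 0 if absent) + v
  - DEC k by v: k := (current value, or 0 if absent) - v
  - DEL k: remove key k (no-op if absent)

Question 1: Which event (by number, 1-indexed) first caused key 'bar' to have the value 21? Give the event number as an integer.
Looking for first event where bar becomes 21:
  event 1: bar = 12
  event 2: bar 12 -> 21  <-- first match

Answer: 2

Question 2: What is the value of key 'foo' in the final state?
Answer: 22

Derivation:
Track key 'foo' through all 7 events:
  event 1 (t=1: INC bar by 12): foo unchanged
  event 2 (t=2: SET bar = 21): foo unchanged
  event 3 (t=9: DEL bar): foo unchanged
  event 4 (t=16: DEC baz by 9): foo unchanged
  event 5 (t=17: DEC foo by 4): foo (absent) -> -4
  event 6 (t=20: SET foo = 22): foo -4 -> 22
  event 7 (t=23: DEL baz): foo unchanged
Final: foo = 22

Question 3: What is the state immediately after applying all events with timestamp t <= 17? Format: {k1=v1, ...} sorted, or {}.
Answer: {baz=-9, foo=-4}

Derivation:
Apply events with t <= 17 (5 events):
  after event 1 (t=1: INC bar by 12): {bar=12}
  after event 2 (t=2: SET bar = 21): {bar=21}
  after event 3 (t=9: DEL bar): {}
  after event 4 (t=16: DEC baz by 9): {baz=-9}
  after event 5 (t=17: DEC foo by 4): {baz=-9, foo=-4}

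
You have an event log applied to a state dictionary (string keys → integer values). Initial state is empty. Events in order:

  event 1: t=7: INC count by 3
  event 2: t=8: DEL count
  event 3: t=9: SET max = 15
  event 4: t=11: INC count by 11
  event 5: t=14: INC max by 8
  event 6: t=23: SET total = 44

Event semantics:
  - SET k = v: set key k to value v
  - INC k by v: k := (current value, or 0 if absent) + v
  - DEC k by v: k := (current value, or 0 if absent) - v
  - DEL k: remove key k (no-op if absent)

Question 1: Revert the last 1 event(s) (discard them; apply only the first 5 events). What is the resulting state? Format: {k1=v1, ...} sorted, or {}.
Keep first 5 events (discard last 1):
  after event 1 (t=7: INC count by 3): {count=3}
  after event 2 (t=8: DEL count): {}
  after event 3 (t=9: SET max = 15): {max=15}
  after event 4 (t=11: INC count by 11): {count=11, max=15}
  after event 5 (t=14: INC max by 8): {count=11, max=23}

Answer: {count=11, max=23}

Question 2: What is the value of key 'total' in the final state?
Track key 'total' through all 6 events:
  event 1 (t=7: INC count by 3): total unchanged
  event 2 (t=8: DEL count): total unchanged
  event 3 (t=9: SET max = 15): total unchanged
  event 4 (t=11: INC count by 11): total unchanged
  event 5 (t=14: INC max by 8): total unchanged
  event 6 (t=23: SET total = 44): total (absent) -> 44
Final: total = 44

Answer: 44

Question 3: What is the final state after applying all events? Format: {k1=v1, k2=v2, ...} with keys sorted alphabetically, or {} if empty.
Answer: {count=11, max=23, total=44}

Derivation:
  after event 1 (t=7: INC count by 3): {count=3}
  after event 2 (t=8: DEL count): {}
  after event 3 (t=9: SET max = 15): {max=15}
  after event 4 (t=11: INC count by 11): {count=11, max=15}
  after event 5 (t=14: INC max by 8): {count=11, max=23}
  after event 6 (t=23: SET total = 44): {count=11, max=23, total=44}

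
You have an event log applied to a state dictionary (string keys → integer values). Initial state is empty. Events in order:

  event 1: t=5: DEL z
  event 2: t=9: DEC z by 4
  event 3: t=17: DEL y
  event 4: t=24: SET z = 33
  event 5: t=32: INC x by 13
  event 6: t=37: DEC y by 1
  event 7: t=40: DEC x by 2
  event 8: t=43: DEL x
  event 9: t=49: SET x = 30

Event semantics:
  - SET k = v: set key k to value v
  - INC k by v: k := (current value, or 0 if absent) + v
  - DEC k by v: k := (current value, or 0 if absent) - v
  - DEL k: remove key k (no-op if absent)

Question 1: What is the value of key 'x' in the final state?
Track key 'x' through all 9 events:
  event 1 (t=5: DEL z): x unchanged
  event 2 (t=9: DEC z by 4): x unchanged
  event 3 (t=17: DEL y): x unchanged
  event 4 (t=24: SET z = 33): x unchanged
  event 5 (t=32: INC x by 13): x (absent) -> 13
  event 6 (t=37: DEC y by 1): x unchanged
  event 7 (t=40: DEC x by 2): x 13 -> 11
  event 8 (t=43: DEL x): x 11 -> (absent)
  event 9 (t=49: SET x = 30): x (absent) -> 30
Final: x = 30

Answer: 30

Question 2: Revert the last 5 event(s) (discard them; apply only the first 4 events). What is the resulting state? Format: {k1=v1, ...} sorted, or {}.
Answer: {z=33}

Derivation:
Keep first 4 events (discard last 5):
  after event 1 (t=5: DEL z): {}
  after event 2 (t=9: DEC z by 4): {z=-4}
  after event 3 (t=17: DEL y): {z=-4}
  after event 4 (t=24: SET z = 33): {z=33}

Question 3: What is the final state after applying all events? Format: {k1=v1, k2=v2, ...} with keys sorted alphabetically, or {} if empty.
  after event 1 (t=5: DEL z): {}
  after event 2 (t=9: DEC z by 4): {z=-4}
  after event 3 (t=17: DEL y): {z=-4}
  after event 4 (t=24: SET z = 33): {z=33}
  after event 5 (t=32: INC x by 13): {x=13, z=33}
  after event 6 (t=37: DEC y by 1): {x=13, y=-1, z=33}
  after event 7 (t=40: DEC x by 2): {x=11, y=-1, z=33}
  after event 8 (t=43: DEL x): {y=-1, z=33}
  after event 9 (t=49: SET x = 30): {x=30, y=-1, z=33}

Answer: {x=30, y=-1, z=33}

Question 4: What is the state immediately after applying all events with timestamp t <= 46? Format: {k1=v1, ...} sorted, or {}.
Apply events with t <= 46 (8 events):
  after event 1 (t=5: DEL z): {}
  after event 2 (t=9: DEC z by 4): {z=-4}
  after event 3 (t=17: DEL y): {z=-4}
  after event 4 (t=24: SET z = 33): {z=33}
  after event 5 (t=32: INC x by 13): {x=13, z=33}
  after event 6 (t=37: DEC y by 1): {x=13, y=-1, z=33}
  after event 7 (t=40: DEC x by 2): {x=11, y=-1, z=33}
  after event 8 (t=43: DEL x): {y=-1, z=33}

Answer: {y=-1, z=33}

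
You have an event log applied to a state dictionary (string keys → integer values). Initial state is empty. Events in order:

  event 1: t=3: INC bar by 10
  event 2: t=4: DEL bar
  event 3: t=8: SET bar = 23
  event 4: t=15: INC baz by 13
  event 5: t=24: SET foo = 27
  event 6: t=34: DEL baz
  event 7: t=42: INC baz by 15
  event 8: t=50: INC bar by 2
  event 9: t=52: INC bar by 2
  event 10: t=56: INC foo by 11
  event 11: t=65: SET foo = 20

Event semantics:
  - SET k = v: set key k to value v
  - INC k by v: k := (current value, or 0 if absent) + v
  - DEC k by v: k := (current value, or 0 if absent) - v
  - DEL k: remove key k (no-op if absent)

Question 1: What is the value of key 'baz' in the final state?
Track key 'baz' through all 11 events:
  event 1 (t=3: INC bar by 10): baz unchanged
  event 2 (t=4: DEL bar): baz unchanged
  event 3 (t=8: SET bar = 23): baz unchanged
  event 4 (t=15: INC baz by 13): baz (absent) -> 13
  event 5 (t=24: SET foo = 27): baz unchanged
  event 6 (t=34: DEL baz): baz 13 -> (absent)
  event 7 (t=42: INC baz by 15): baz (absent) -> 15
  event 8 (t=50: INC bar by 2): baz unchanged
  event 9 (t=52: INC bar by 2): baz unchanged
  event 10 (t=56: INC foo by 11): baz unchanged
  event 11 (t=65: SET foo = 20): baz unchanged
Final: baz = 15

Answer: 15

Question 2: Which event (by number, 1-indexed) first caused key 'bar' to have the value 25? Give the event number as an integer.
Looking for first event where bar becomes 25:
  event 1: bar = 10
  event 2: bar = (absent)
  event 3: bar = 23
  event 4: bar = 23
  event 5: bar = 23
  event 6: bar = 23
  event 7: bar = 23
  event 8: bar 23 -> 25  <-- first match

Answer: 8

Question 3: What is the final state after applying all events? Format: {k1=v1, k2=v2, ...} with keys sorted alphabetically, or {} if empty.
  after event 1 (t=3: INC bar by 10): {bar=10}
  after event 2 (t=4: DEL bar): {}
  after event 3 (t=8: SET bar = 23): {bar=23}
  after event 4 (t=15: INC baz by 13): {bar=23, baz=13}
  after event 5 (t=24: SET foo = 27): {bar=23, baz=13, foo=27}
  after event 6 (t=34: DEL baz): {bar=23, foo=27}
  after event 7 (t=42: INC baz by 15): {bar=23, baz=15, foo=27}
  after event 8 (t=50: INC bar by 2): {bar=25, baz=15, foo=27}
  after event 9 (t=52: INC bar by 2): {bar=27, baz=15, foo=27}
  after event 10 (t=56: INC foo by 11): {bar=27, baz=15, foo=38}
  after event 11 (t=65: SET foo = 20): {bar=27, baz=15, foo=20}

Answer: {bar=27, baz=15, foo=20}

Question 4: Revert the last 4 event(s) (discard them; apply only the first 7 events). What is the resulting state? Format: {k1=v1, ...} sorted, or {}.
Answer: {bar=23, baz=15, foo=27}

Derivation:
Keep first 7 events (discard last 4):
  after event 1 (t=3: INC bar by 10): {bar=10}
  after event 2 (t=4: DEL bar): {}
  after event 3 (t=8: SET bar = 23): {bar=23}
  after event 4 (t=15: INC baz by 13): {bar=23, baz=13}
  after event 5 (t=24: SET foo = 27): {bar=23, baz=13, foo=27}
  after event 6 (t=34: DEL baz): {bar=23, foo=27}
  after event 7 (t=42: INC baz by 15): {bar=23, baz=15, foo=27}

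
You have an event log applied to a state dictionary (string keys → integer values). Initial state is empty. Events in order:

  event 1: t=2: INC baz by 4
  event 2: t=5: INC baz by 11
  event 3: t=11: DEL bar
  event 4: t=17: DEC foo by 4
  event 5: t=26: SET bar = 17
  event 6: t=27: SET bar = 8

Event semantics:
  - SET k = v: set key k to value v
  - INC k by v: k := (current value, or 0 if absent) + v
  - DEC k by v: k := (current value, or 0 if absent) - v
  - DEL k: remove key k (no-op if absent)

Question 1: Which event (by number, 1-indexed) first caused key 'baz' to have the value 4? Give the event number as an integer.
Answer: 1

Derivation:
Looking for first event where baz becomes 4:
  event 1: baz (absent) -> 4  <-- first match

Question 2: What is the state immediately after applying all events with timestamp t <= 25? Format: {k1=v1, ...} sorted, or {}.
Apply events with t <= 25 (4 events):
  after event 1 (t=2: INC baz by 4): {baz=4}
  after event 2 (t=5: INC baz by 11): {baz=15}
  after event 3 (t=11: DEL bar): {baz=15}
  after event 4 (t=17: DEC foo by 4): {baz=15, foo=-4}

Answer: {baz=15, foo=-4}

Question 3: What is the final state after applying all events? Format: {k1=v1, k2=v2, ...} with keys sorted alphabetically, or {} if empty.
  after event 1 (t=2: INC baz by 4): {baz=4}
  after event 2 (t=5: INC baz by 11): {baz=15}
  after event 3 (t=11: DEL bar): {baz=15}
  after event 4 (t=17: DEC foo by 4): {baz=15, foo=-4}
  after event 5 (t=26: SET bar = 17): {bar=17, baz=15, foo=-4}
  after event 6 (t=27: SET bar = 8): {bar=8, baz=15, foo=-4}

Answer: {bar=8, baz=15, foo=-4}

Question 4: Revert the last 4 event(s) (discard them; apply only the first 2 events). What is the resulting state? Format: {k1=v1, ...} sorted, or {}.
Answer: {baz=15}

Derivation:
Keep first 2 events (discard last 4):
  after event 1 (t=2: INC baz by 4): {baz=4}
  after event 2 (t=5: INC baz by 11): {baz=15}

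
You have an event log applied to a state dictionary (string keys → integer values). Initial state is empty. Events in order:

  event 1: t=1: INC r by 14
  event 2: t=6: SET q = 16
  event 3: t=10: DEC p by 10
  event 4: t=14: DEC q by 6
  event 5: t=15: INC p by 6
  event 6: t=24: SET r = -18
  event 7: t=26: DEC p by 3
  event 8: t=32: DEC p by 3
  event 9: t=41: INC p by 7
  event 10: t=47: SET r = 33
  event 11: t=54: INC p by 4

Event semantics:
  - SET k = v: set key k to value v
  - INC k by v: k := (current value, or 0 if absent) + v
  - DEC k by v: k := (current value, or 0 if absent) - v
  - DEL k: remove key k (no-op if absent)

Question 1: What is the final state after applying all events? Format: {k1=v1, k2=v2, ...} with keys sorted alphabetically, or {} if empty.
Answer: {p=1, q=10, r=33}

Derivation:
  after event 1 (t=1: INC r by 14): {r=14}
  after event 2 (t=6: SET q = 16): {q=16, r=14}
  after event 3 (t=10: DEC p by 10): {p=-10, q=16, r=14}
  after event 4 (t=14: DEC q by 6): {p=-10, q=10, r=14}
  after event 5 (t=15: INC p by 6): {p=-4, q=10, r=14}
  after event 6 (t=24: SET r = -18): {p=-4, q=10, r=-18}
  after event 7 (t=26: DEC p by 3): {p=-7, q=10, r=-18}
  after event 8 (t=32: DEC p by 3): {p=-10, q=10, r=-18}
  after event 9 (t=41: INC p by 7): {p=-3, q=10, r=-18}
  after event 10 (t=47: SET r = 33): {p=-3, q=10, r=33}
  after event 11 (t=54: INC p by 4): {p=1, q=10, r=33}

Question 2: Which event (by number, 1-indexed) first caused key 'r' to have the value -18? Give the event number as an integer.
Looking for first event where r becomes -18:
  event 1: r = 14
  event 2: r = 14
  event 3: r = 14
  event 4: r = 14
  event 5: r = 14
  event 6: r 14 -> -18  <-- first match

Answer: 6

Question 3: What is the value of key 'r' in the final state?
Track key 'r' through all 11 events:
  event 1 (t=1: INC r by 14): r (absent) -> 14
  event 2 (t=6: SET q = 16): r unchanged
  event 3 (t=10: DEC p by 10): r unchanged
  event 4 (t=14: DEC q by 6): r unchanged
  event 5 (t=15: INC p by 6): r unchanged
  event 6 (t=24: SET r = -18): r 14 -> -18
  event 7 (t=26: DEC p by 3): r unchanged
  event 8 (t=32: DEC p by 3): r unchanged
  event 9 (t=41: INC p by 7): r unchanged
  event 10 (t=47: SET r = 33): r -18 -> 33
  event 11 (t=54: INC p by 4): r unchanged
Final: r = 33

Answer: 33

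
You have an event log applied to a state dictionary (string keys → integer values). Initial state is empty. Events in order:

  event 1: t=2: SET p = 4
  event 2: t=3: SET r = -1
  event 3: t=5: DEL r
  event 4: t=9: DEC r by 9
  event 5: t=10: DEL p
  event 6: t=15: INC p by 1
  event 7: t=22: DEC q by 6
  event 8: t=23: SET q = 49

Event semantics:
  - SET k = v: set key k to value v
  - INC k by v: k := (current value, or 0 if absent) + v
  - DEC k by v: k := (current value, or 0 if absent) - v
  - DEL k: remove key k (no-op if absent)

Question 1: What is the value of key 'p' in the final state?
Track key 'p' through all 8 events:
  event 1 (t=2: SET p = 4): p (absent) -> 4
  event 2 (t=3: SET r = -1): p unchanged
  event 3 (t=5: DEL r): p unchanged
  event 4 (t=9: DEC r by 9): p unchanged
  event 5 (t=10: DEL p): p 4 -> (absent)
  event 6 (t=15: INC p by 1): p (absent) -> 1
  event 7 (t=22: DEC q by 6): p unchanged
  event 8 (t=23: SET q = 49): p unchanged
Final: p = 1

Answer: 1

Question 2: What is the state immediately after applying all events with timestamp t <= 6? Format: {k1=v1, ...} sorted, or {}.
Answer: {p=4}

Derivation:
Apply events with t <= 6 (3 events):
  after event 1 (t=2: SET p = 4): {p=4}
  after event 2 (t=3: SET r = -1): {p=4, r=-1}
  after event 3 (t=5: DEL r): {p=4}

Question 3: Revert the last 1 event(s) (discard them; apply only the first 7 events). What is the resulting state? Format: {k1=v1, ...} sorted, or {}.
Keep first 7 events (discard last 1):
  after event 1 (t=2: SET p = 4): {p=4}
  after event 2 (t=3: SET r = -1): {p=4, r=-1}
  after event 3 (t=5: DEL r): {p=4}
  after event 4 (t=9: DEC r by 9): {p=4, r=-9}
  after event 5 (t=10: DEL p): {r=-9}
  after event 6 (t=15: INC p by 1): {p=1, r=-9}
  after event 7 (t=22: DEC q by 6): {p=1, q=-6, r=-9}

Answer: {p=1, q=-6, r=-9}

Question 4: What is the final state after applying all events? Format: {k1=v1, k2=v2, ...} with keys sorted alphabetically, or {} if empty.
Answer: {p=1, q=49, r=-9}

Derivation:
  after event 1 (t=2: SET p = 4): {p=4}
  after event 2 (t=3: SET r = -1): {p=4, r=-1}
  after event 3 (t=5: DEL r): {p=4}
  after event 4 (t=9: DEC r by 9): {p=4, r=-9}
  after event 5 (t=10: DEL p): {r=-9}
  after event 6 (t=15: INC p by 1): {p=1, r=-9}
  after event 7 (t=22: DEC q by 6): {p=1, q=-6, r=-9}
  after event 8 (t=23: SET q = 49): {p=1, q=49, r=-9}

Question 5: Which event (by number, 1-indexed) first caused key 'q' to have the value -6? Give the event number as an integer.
Answer: 7

Derivation:
Looking for first event where q becomes -6:
  event 7: q (absent) -> -6  <-- first match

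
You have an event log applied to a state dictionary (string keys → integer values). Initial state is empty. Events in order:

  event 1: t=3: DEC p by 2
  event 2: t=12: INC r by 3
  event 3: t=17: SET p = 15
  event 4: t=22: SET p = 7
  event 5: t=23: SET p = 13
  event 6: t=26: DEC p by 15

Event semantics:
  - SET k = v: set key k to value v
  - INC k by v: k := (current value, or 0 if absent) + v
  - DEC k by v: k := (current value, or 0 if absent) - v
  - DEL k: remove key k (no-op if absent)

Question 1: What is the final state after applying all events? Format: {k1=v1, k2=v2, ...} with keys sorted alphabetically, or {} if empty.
  after event 1 (t=3: DEC p by 2): {p=-2}
  after event 2 (t=12: INC r by 3): {p=-2, r=3}
  after event 3 (t=17: SET p = 15): {p=15, r=3}
  after event 4 (t=22: SET p = 7): {p=7, r=3}
  after event 5 (t=23: SET p = 13): {p=13, r=3}
  after event 6 (t=26: DEC p by 15): {p=-2, r=3}

Answer: {p=-2, r=3}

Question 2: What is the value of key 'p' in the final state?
Answer: -2

Derivation:
Track key 'p' through all 6 events:
  event 1 (t=3: DEC p by 2): p (absent) -> -2
  event 2 (t=12: INC r by 3): p unchanged
  event 3 (t=17: SET p = 15): p -2 -> 15
  event 4 (t=22: SET p = 7): p 15 -> 7
  event 5 (t=23: SET p = 13): p 7 -> 13
  event 6 (t=26: DEC p by 15): p 13 -> -2
Final: p = -2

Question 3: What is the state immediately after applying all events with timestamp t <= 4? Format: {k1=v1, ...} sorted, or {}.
Apply events with t <= 4 (1 events):
  after event 1 (t=3: DEC p by 2): {p=-2}

Answer: {p=-2}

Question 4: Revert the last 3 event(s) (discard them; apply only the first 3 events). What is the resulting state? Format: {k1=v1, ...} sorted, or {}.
Answer: {p=15, r=3}

Derivation:
Keep first 3 events (discard last 3):
  after event 1 (t=3: DEC p by 2): {p=-2}
  after event 2 (t=12: INC r by 3): {p=-2, r=3}
  after event 3 (t=17: SET p = 15): {p=15, r=3}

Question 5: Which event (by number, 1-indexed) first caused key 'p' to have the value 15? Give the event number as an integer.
Looking for first event where p becomes 15:
  event 1: p = -2
  event 2: p = -2
  event 3: p -2 -> 15  <-- first match

Answer: 3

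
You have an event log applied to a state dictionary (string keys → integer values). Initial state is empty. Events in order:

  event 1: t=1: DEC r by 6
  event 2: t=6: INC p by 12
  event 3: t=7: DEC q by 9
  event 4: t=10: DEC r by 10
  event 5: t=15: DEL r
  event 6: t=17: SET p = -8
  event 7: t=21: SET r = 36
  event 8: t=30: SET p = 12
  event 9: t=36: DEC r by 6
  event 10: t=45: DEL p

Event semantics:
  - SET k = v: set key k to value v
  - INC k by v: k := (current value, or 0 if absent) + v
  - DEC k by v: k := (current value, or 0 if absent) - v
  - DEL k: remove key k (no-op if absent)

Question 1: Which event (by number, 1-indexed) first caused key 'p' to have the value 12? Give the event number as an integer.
Answer: 2

Derivation:
Looking for first event where p becomes 12:
  event 2: p (absent) -> 12  <-- first match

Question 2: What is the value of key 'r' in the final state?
Track key 'r' through all 10 events:
  event 1 (t=1: DEC r by 6): r (absent) -> -6
  event 2 (t=6: INC p by 12): r unchanged
  event 3 (t=7: DEC q by 9): r unchanged
  event 4 (t=10: DEC r by 10): r -6 -> -16
  event 5 (t=15: DEL r): r -16 -> (absent)
  event 6 (t=17: SET p = -8): r unchanged
  event 7 (t=21: SET r = 36): r (absent) -> 36
  event 8 (t=30: SET p = 12): r unchanged
  event 9 (t=36: DEC r by 6): r 36 -> 30
  event 10 (t=45: DEL p): r unchanged
Final: r = 30

Answer: 30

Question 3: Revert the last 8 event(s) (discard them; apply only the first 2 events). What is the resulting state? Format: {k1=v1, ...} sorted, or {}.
Keep first 2 events (discard last 8):
  after event 1 (t=1: DEC r by 6): {r=-6}
  after event 2 (t=6: INC p by 12): {p=12, r=-6}

Answer: {p=12, r=-6}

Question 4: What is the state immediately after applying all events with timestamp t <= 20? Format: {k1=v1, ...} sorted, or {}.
Answer: {p=-8, q=-9}

Derivation:
Apply events with t <= 20 (6 events):
  after event 1 (t=1: DEC r by 6): {r=-6}
  after event 2 (t=6: INC p by 12): {p=12, r=-6}
  after event 3 (t=7: DEC q by 9): {p=12, q=-9, r=-6}
  after event 4 (t=10: DEC r by 10): {p=12, q=-9, r=-16}
  after event 5 (t=15: DEL r): {p=12, q=-9}
  after event 6 (t=17: SET p = -8): {p=-8, q=-9}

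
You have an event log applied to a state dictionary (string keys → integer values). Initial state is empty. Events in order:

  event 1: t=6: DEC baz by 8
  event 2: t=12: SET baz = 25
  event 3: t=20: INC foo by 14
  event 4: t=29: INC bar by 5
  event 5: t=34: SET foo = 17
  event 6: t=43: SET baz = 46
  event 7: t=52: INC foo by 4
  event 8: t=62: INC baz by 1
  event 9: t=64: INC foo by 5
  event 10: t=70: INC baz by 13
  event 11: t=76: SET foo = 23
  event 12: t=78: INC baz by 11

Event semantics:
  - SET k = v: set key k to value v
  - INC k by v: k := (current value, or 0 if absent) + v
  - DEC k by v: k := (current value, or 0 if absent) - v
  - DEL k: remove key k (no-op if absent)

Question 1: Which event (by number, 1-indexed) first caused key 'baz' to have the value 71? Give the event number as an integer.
Looking for first event where baz becomes 71:
  event 1: baz = -8
  event 2: baz = 25
  event 3: baz = 25
  event 4: baz = 25
  event 5: baz = 25
  event 6: baz = 46
  event 7: baz = 46
  event 8: baz = 47
  event 9: baz = 47
  event 10: baz = 60
  event 11: baz = 60
  event 12: baz 60 -> 71  <-- first match

Answer: 12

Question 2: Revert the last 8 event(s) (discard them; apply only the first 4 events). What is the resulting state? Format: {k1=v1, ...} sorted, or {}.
Keep first 4 events (discard last 8):
  after event 1 (t=6: DEC baz by 8): {baz=-8}
  after event 2 (t=12: SET baz = 25): {baz=25}
  after event 3 (t=20: INC foo by 14): {baz=25, foo=14}
  after event 4 (t=29: INC bar by 5): {bar=5, baz=25, foo=14}

Answer: {bar=5, baz=25, foo=14}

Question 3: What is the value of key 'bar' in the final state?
Track key 'bar' through all 12 events:
  event 1 (t=6: DEC baz by 8): bar unchanged
  event 2 (t=12: SET baz = 25): bar unchanged
  event 3 (t=20: INC foo by 14): bar unchanged
  event 4 (t=29: INC bar by 5): bar (absent) -> 5
  event 5 (t=34: SET foo = 17): bar unchanged
  event 6 (t=43: SET baz = 46): bar unchanged
  event 7 (t=52: INC foo by 4): bar unchanged
  event 8 (t=62: INC baz by 1): bar unchanged
  event 9 (t=64: INC foo by 5): bar unchanged
  event 10 (t=70: INC baz by 13): bar unchanged
  event 11 (t=76: SET foo = 23): bar unchanged
  event 12 (t=78: INC baz by 11): bar unchanged
Final: bar = 5

Answer: 5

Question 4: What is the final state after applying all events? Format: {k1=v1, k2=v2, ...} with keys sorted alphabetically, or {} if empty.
Answer: {bar=5, baz=71, foo=23}

Derivation:
  after event 1 (t=6: DEC baz by 8): {baz=-8}
  after event 2 (t=12: SET baz = 25): {baz=25}
  after event 3 (t=20: INC foo by 14): {baz=25, foo=14}
  after event 4 (t=29: INC bar by 5): {bar=5, baz=25, foo=14}
  after event 5 (t=34: SET foo = 17): {bar=5, baz=25, foo=17}
  after event 6 (t=43: SET baz = 46): {bar=5, baz=46, foo=17}
  after event 7 (t=52: INC foo by 4): {bar=5, baz=46, foo=21}
  after event 8 (t=62: INC baz by 1): {bar=5, baz=47, foo=21}
  after event 9 (t=64: INC foo by 5): {bar=5, baz=47, foo=26}
  after event 10 (t=70: INC baz by 13): {bar=5, baz=60, foo=26}
  after event 11 (t=76: SET foo = 23): {bar=5, baz=60, foo=23}
  after event 12 (t=78: INC baz by 11): {bar=5, baz=71, foo=23}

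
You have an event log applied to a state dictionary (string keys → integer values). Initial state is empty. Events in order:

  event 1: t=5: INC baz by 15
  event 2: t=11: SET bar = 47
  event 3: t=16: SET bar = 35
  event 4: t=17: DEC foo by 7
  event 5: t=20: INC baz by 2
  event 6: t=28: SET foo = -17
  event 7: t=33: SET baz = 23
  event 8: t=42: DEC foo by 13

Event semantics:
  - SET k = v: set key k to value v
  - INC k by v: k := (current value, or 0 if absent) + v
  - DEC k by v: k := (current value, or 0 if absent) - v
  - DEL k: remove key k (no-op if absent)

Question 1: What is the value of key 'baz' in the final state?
Answer: 23

Derivation:
Track key 'baz' through all 8 events:
  event 1 (t=5: INC baz by 15): baz (absent) -> 15
  event 2 (t=11: SET bar = 47): baz unchanged
  event 3 (t=16: SET bar = 35): baz unchanged
  event 4 (t=17: DEC foo by 7): baz unchanged
  event 5 (t=20: INC baz by 2): baz 15 -> 17
  event 6 (t=28: SET foo = -17): baz unchanged
  event 7 (t=33: SET baz = 23): baz 17 -> 23
  event 8 (t=42: DEC foo by 13): baz unchanged
Final: baz = 23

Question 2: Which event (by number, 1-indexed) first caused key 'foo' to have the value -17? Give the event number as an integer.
Answer: 6

Derivation:
Looking for first event where foo becomes -17:
  event 4: foo = -7
  event 5: foo = -7
  event 6: foo -7 -> -17  <-- first match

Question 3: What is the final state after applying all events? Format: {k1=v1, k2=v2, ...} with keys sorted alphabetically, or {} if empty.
Answer: {bar=35, baz=23, foo=-30}

Derivation:
  after event 1 (t=5: INC baz by 15): {baz=15}
  after event 2 (t=11: SET bar = 47): {bar=47, baz=15}
  after event 3 (t=16: SET bar = 35): {bar=35, baz=15}
  after event 4 (t=17: DEC foo by 7): {bar=35, baz=15, foo=-7}
  after event 5 (t=20: INC baz by 2): {bar=35, baz=17, foo=-7}
  after event 6 (t=28: SET foo = -17): {bar=35, baz=17, foo=-17}
  after event 7 (t=33: SET baz = 23): {bar=35, baz=23, foo=-17}
  after event 8 (t=42: DEC foo by 13): {bar=35, baz=23, foo=-30}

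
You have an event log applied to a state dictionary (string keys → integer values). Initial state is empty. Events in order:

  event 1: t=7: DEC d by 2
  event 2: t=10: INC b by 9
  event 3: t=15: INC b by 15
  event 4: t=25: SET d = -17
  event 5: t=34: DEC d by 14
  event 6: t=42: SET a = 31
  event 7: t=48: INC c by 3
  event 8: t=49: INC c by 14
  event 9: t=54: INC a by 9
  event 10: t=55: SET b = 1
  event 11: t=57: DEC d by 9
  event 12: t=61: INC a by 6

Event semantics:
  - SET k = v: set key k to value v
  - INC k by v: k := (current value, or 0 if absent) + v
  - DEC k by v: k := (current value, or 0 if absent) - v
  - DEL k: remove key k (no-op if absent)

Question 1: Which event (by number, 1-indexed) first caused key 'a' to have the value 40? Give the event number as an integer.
Looking for first event where a becomes 40:
  event 6: a = 31
  event 7: a = 31
  event 8: a = 31
  event 9: a 31 -> 40  <-- first match

Answer: 9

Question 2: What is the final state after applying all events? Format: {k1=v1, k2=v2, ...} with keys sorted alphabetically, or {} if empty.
  after event 1 (t=7: DEC d by 2): {d=-2}
  after event 2 (t=10: INC b by 9): {b=9, d=-2}
  after event 3 (t=15: INC b by 15): {b=24, d=-2}
  after event 4 (t=25: SET d = -17): {b=24, d=-17}
  after event 5 (t=34: DEC d by 14): {b=24, d=-31}
  after event 6 (t=42: SET a = 31): {a=31, b=24, d=-31}
  after event 7 (t=48: INC c by 3): {a=31, b=24, c=3, d=-31}
  after event 8 (t=49: INC c by 14): {a=31, b=24, c=17, d=-31}
  after event 9 (t=54: INC a by 9): {a=40, b=24, c=17, d=-31}
  after event 10 (t=55: SET b = 1): {a=40, b=1, c=17, d=-31}
  after event 11 (t=57: DEC d by 9): {a=40, b=1, c=17, d=-40}
  after event 12 (t=61: INC a by 6): {a=46, b=1, c=17, d=-40}

Answer: {a=46, b=1, c=17, d=-40}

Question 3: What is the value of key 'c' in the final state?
Track key 'c' through all 12 events:
  event 1 (t=7: DEC d by 2): c unchanged
  event 2 (t=10: INC b by 9): c unchanged
  event 3 (t=15: INC b by 15): c unchanged
  event 4 (t=25: SET d = -17): c unchanged
  event 5 (t=34: DEC d by 14): c unchanged
  event 6 (t=42: SET a = 31): c unchanged
  event 7 (t=48: INC c by 3): c (absent) -> 3
  event 8 (t=49: INC c by 14): c 3 -> 17
  event 9 (t=54: INC a by 9): c unchanged
  event 10 (t=55: SET b = 1): c unchanged
  event 11 (t=57: DEC d by 9): c unchanged
  event 12 (t=61: INC a by 6): c unchanged
Final: c = 17

Answer: 17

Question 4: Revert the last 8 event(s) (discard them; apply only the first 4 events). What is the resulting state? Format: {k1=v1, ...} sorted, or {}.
Answer: {b=24, d=-17}

Derivation:
Keep first 4 events (discard last 8):
  after event 1 (t=7: DEC d by 2): {d=-2}
  after event 2 (t=10: INC b by 9): {b=9, d=-2}
  after event 3 (t=15: INC b by 15): {b=24, d=-2}
  after event 4 (t=25: SET d = -17): {b=24, d=-17}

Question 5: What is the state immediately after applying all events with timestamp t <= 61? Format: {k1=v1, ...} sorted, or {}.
Answer: {a=46, b=1, c=17, d=-40}

Derivation:
Apply events with t <= 61 (12 events):
  after event 1 (t=7: DEC d by 2): {d=-2}
  after event 2 (t=10: INC b by 9): {b=9, d=-2}
  after event 3 (t=15: INC b by 15): {b=24, d=-2}
  after event 4 (t=25: SET d = -17): {b=24, d=-17}
  after event 5 (t=34: DEC d by 14): {b=24, d=-31}
  after event 6 (t=42: SET a = 31): {a=31, b=24, d=-31}
  after event 7 (t=48: INC c by 3): {a=31, b=24, c=3, d=-31}
  after event 8 (t=49: INC c by 14): {a=31, b=24, c=17, d=-31}
  after event 9 (t=54: INC a by 9): {a=40, b=24, c=17, d=-31}
  after event 10 (t=55: SET b = 1): {a=40, b=1, c=17, d=-31}
  after event 11 (t=57: DEC d by 9): {a=40, b=1, c=17, d=-40}
  after event 12 (t=61: INC a by 6): {a=46, b=1, c=17, d=-40}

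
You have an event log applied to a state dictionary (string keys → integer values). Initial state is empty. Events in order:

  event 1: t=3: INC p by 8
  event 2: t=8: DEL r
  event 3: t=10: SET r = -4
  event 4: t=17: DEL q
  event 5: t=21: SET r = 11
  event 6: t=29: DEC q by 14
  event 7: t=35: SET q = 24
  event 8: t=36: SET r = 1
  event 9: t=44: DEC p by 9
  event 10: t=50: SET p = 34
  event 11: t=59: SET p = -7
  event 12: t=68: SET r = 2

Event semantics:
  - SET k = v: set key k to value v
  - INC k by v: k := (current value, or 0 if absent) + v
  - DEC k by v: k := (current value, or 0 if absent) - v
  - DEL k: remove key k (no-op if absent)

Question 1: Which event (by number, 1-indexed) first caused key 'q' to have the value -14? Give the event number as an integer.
Looking for first event where q becomes -14:
  event 6: q (absent) -> -14  <-- first match

Answer: 6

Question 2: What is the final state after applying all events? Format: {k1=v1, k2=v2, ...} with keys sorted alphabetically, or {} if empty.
  after event 1 (t=3: INC p by 8): {p=8}
  after event 2 (t=8: DEL r): {p=8}
  after event 3 (t=10: SET r = -4): {p=8, r=-4}
  after event 4 (t=17: DEL q): {p=8, r=-4}
  after event 5 (t=21: SET r = 11): {p=8, r=11}
  after event 6 (t=29: DEC q by 14): {p=8, q=-14, r=11}
  after event 7 (t=35: SET q = 24): {p=8, q=24, r=11}
  after event 8 (t=36: SET r = 1): {p=8, q=24, r=1}
  after event 9 (t=44: DEC p by 9): {p=-1, q=24, r=1}
  after event 10 (t=50: SET p = 34): {p=34, q=24, r=1}
  after event 11 (t=59: SET p = -7): {p=-7, q=24, r=1}
  after event 12 (t=68: SET r = 2): {p=-7, q=24, r=2}

Answer: {p=-7, q=24, r=2}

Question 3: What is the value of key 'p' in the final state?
Track key 'p' through all 12 events:
  event 1 (t=3: INC p by 8): p (absent) -> 8
  event 2 (t=8: DEL r): p unchanged
  event 3 (t=10: SET r = -4): p unchanged
  event 4 (t=17: DEL q): p unchanged
  event 5 (t=21: SET r = 11): p unchanged
  event 6 (t=29: DEC q by 14): p unchanged
  event 7 (t=35: SET q = 24): p unchanged
  event 8 (t=36: SET r = 1): p unchanged
  event 9 (t=44: DEC p by 9): p 8 -> -1
  event 10 (t=50: SET p = 34): p -1 -> 34
  event 11 (t=59: SET p = -7): p 34 -> -7
  event 12 (t=68: SET r = 2): p unchanged
Final: p = -7

Answer: -7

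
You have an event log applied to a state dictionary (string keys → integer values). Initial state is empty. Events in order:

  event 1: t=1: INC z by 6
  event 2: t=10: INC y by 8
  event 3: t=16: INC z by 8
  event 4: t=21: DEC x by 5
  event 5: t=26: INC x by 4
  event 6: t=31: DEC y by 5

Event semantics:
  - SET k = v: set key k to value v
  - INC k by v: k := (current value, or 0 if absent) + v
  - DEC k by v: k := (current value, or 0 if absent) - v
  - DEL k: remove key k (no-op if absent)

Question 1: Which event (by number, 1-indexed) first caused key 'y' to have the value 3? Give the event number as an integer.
Answer: 6

Derivation:
Looking for first event where y becomes 3:
  event 2: y = 8
  event 3: y = 8
  event 4: y = 8
  event 5: y = 8
  event 6: y 8 -> 3  <-- first match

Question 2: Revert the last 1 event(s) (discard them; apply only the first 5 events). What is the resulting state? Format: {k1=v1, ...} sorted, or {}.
Answer: {x=-1, y=8, z=14}

Derivation:
Keep first 5 events (discard last 1):
  after event 1 (t=1: INC z by 6): {z=6}
  after event 2 (t=10: INC y by 8): {y=8, z=6}
  after event 3 (t=16: INC z by 8): {y=8, z=14}
  after event 4 (t=21: DEC x by 5): {x=-5, y=8, z=14}
  after event 5 (t=26: INC x by 4): {x=-1, y=8, z=14}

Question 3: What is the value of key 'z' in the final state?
Answer: 14

Derivation:
Track key 'z' through all 6 events:
  event 1 (t=1: INC z by 6): z (absent) -> 6
  event 2 (t=10: INC y by 8): z unchanged
  event 3 (t=16: INC z by 8): z 6 -> 14
  event 4 (t=21: DEC x by 5): z unchanged
  event 5 (t=26: INC x by 4): z unchanged
  event 6 (t=31: DEC y by 5): z unchanged
Final: z = 14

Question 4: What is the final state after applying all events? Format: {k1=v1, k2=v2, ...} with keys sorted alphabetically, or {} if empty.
  after event 1 (t=1: INC z by 6): {z=6}
  after event 2 (t=10: INC y by 8): {y=8, z=6}
  after event 3 (t=16: INC z by 8): {y=8, z=14}
  after event 4 (t=21: DEC x by 5): {x=-5, y=8, z=14}
  after event 5 (t=26: INC x by 4): {x=-1, y=8, z=14}
  after event 6 (t=31: DEC y by 5): {x=-1, y=3, z=14}

Answer: {x=-1, y=3, z=14}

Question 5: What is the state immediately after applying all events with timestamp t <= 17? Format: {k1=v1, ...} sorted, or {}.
Answer: {y=8, z=14}

Derivation:
Apply events with t <= 17 (3 events):
  after event 1 (t=1: INC z by 6): {z=6}
  after event 2 (t=10: INC y by 8): {y=8, z=6}
  after event 3 (t=16: INC z by 8): {y=8, z=14}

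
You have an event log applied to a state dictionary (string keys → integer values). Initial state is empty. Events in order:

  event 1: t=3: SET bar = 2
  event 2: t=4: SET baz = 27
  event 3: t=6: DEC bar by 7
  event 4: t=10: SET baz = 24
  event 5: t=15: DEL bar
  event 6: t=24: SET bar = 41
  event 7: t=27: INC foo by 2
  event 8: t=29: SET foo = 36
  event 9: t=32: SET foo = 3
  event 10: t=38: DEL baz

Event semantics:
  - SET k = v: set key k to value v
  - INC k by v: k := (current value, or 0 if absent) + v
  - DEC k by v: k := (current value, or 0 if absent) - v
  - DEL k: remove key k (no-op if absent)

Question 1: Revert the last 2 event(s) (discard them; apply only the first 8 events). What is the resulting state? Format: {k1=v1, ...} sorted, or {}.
Keep first 8 events (discard last 2):
  after event 1 (t=3: SET bar = 2): {bar=2}
  after event 2 (t=4: SET baz = 27): {bar=2, baz=27}
  after event 3 (t=6: DEC bar by 7): {bar=-5, baz=27}
  after event 4 (t=10: SET baz = 24): {bar=-5, baz=24}
  after event 5 (t=15: DEL bar): {baz=24}
  after event 6 (t=24: SET bar = 41): {bar=41, baz=24}
  after event 7 (t=27: INC foo by 2): {bar=41, baz=24, foo=2}
  after event 8 (t=29: SET foo = 36): {bar=41, baz=24, foo=36}

Answer: {bar=41, baz=24, foo=36}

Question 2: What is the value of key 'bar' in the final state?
Answer: 41

Derivation:
Track key 'bar' through all 10 events:
  event 1 (t=3: SET bar = 2): bar (absent) -> 2
  event 2 (t=4: SET baz = 27): bar unchanged
  event 3 (t=6: DEC bar by 7): bar 2 -> -5
  event 4 (t=10: SET baz = 24): bar unchanged
  event 5 (t=15: DEL bar): bar -5 -> (absent)
  event 6 (t=24: SET bar = 41): bar (absent) -> 41
  event 7 (t=27: INC foo by 2): bar unchanged
  event 8 (t=29: SET foo = 36): bar unchanged
  event 9 (t=32: SET foo = 3): bar unchanged
  event 10 (t=38: DEL baz): bar unchanged
Final: bar = 41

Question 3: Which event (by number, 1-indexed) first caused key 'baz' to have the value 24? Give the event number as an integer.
Answer: 4

Derivation:
Looking for first event where baz becomes 24:
  event 2: baz = 27
  event 3: baz = 27
  event 4: baz 27 -> 24  <-- first match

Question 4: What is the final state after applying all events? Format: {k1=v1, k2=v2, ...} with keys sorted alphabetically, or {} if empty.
  after event 1 (t=3: SET bar = 2): {bar=2}
  after event 2 (t=4: SET baz = 27): {bar=2, baz=27}
  after event 3 (t=6: DEC bar by 7): {bar=-5, baz=27}
  after event 4 (t=10: SET baz = 24): {bar=-5, baz=24}
  after event 5 (t=15: DEL bar): {baz=24}
  after event 6 (t=24: SET bar = 41): {bar=41, baz=24}
  after event 7 (t=27: INC foo by 2): {bar=41, baz=24, foo=2}
  after event 8 (t=29: SET foo = 36): {bar=41, baz=24, foo=36}
  after event 9 (t=32: SET foo = 3): {bar=41, baz=24, foo=3}
  after event 10 (t=38: DEL baz): {bar=41, foo=3}

Answer: {bar=41, foo=3}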